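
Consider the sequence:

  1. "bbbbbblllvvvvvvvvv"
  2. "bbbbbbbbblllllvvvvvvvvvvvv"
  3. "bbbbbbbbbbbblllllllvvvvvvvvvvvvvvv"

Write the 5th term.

bbbbbbbbbbbbbbbbbblllllllllllvvvvvvvvvvvvvvvvvvvvv

Each string has the form b^{3n} l^{2n-1} v^{3n+3}, where the shown terms are n = 2, 3, 4.
For term 5, n = 6, so the run lengths are 18, 11, 21.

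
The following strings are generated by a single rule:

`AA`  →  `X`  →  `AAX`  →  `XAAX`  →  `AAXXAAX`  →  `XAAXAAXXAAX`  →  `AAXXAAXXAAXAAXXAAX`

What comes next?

XAAXAAXXAAXAAXXAAXXAAXAAXXAAX

From term 3 onward, concatenate the second-to-last term with the last: AA·X = AAX, X·AAX = XAAX, …
So term 8 is XAAXAAXXAAX·AAXXAAXXAAXAAXXAAX.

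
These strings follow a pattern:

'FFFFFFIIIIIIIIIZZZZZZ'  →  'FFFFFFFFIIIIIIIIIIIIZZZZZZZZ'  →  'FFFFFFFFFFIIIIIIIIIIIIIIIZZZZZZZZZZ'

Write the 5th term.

Reading off run lengths: F runs 6, 8, 10; I runs 9, 12, 15; Z runs 6, 8, 10 — each is linear in n, where the shown terms are n = 3, 4, 5.
Setting n = 7 gives 14, 21, 14 characters in each block.

FFFFFFFFFFFFFFIIIIIIIIIIIIIIIIIIIIIZZZZZZZZZZZZZZ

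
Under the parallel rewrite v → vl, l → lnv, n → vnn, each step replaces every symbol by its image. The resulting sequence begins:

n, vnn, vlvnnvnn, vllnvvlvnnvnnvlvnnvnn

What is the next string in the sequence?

Applying the rule to each of the 21 symbols of vllnvvlvnnvnnvlvnnvnn gives the pieces vl lnv lnv vnn vl vl lnv vl vnn vnn vl vnn vnn vl lnv vl vnn vnn vl vnn vnn, which concatenate to the answer.

vllnvlnvvnnvlvllnvvlvnnvnnvlvnnvnnvllnvvlvnnvnnvlvnnvnn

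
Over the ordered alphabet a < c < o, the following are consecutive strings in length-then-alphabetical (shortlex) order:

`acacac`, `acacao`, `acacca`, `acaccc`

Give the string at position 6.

acacoa

Advancing 2 positions from acaccc through acaccc → acacco reaches term 6.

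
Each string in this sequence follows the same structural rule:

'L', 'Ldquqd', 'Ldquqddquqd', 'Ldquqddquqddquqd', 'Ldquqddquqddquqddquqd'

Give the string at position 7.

Each term is the previous one with dquqd appended.
From Ldquqddquqddquqddquqd, 2 further steps: Ldquqddquqddquqddquqd → Ldquqddquqddquqddquqddquqd → (answer).

Ldquqddquqddquqddquqddquqddquqd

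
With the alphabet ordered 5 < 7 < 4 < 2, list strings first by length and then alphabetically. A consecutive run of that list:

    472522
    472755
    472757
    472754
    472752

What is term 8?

Stepping forward 3 times from 472752: 472752 → 472775 → 472777, then the target.

472774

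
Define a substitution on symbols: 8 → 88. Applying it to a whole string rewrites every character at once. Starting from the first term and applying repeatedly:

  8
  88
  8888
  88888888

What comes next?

8888888888888888

Expanding 88888888: 8→88, 8→88, 8→88, 8→88, 8→88, 8→88, 8→88, 8→88. Concatenated: 88 88 88 88 88 88 88 88.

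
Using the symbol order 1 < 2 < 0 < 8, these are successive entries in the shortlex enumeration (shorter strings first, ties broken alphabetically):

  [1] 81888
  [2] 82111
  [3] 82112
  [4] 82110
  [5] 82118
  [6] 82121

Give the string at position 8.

Continuing the enumeration 2 steps past 82121: 82121 → 82122 → (answer).

82120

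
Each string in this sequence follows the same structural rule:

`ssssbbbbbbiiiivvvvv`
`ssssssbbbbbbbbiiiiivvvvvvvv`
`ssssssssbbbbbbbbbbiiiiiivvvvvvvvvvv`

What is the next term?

The n-th term is 2n s's then 2n+2 b's then n+2 i's then 3n-1 v's, where the shown terms are n = 2, 3, 4.
At n = 5 the blocks have lengths 10, 12, 7, 14.

ssssssssssbbbbbbbbbbbbiiiiiiivvvvvvvvvvvvvv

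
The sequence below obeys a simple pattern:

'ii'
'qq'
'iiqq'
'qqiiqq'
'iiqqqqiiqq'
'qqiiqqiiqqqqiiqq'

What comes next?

iiqqqqiiqqqqiiqqiiqqqqiiqq

Each term (from the third on) is the two preceding terms concatenated in order: term 3 = ii·qq = iiqq.
Continuing: iiqqqqiiqq · qqiiqqiiqqqqiiqq gives term 7.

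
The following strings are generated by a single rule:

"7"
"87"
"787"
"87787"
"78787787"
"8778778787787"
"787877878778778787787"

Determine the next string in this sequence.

8778778787787787877878778778787787

From term 3 onward, concatenate the second-to-last term with the last: 7·87 = 787, 87·787 = 87787, …
So term 8 is 8778778787787·787877878778778787787.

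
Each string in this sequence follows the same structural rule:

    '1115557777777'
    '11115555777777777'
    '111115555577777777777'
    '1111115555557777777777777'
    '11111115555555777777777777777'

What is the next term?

111111115555555577777777777777777

Reading off run lengths: 1 runs 3, 4, 5, 6, 7; 5 runs 3, 4, 5, 6, 7; 7 runs 7, 9, 11, 13, 15 — each is linear in n, where the shown terms are n = 3, 4, 5, 6, 7.
At n = 8 the blocks have lengths 8, 8, 17.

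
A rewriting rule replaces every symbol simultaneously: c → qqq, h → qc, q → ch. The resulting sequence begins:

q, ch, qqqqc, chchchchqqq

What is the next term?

Rewriting each symbol of chchchchqqq: c→qqq, h→qc, c→qqq, h→qc, c→qqq, h→qc, c→qqq, h→qc, q→ch, q→ch, q→ch, which concatenates to qqq qc qqq qc qqq qc qqq qc ch ch ch.

qqqqcqqqqcqqqqcqqqqcchchch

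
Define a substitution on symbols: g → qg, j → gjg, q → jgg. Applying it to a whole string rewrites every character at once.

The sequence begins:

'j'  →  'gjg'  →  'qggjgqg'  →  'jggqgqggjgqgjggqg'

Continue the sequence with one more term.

gjgqgqgjggqgjggqgqggjgqgjggqggjgqgqgjggqg

Applying the rule to each of the 17 symbols of jggqgqggjgqgjggqg gives the pieces gjg qg qg jgg qg jgg qg qg gjg qg jgg qg gjg qg qg jgg qg, which concatenate to the answer.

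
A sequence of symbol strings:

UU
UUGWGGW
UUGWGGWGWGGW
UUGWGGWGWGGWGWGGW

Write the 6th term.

UUGWGGWGWGGWGWGGWGWGGWGWGGW

The strings grow by a fixed suffix GWGGW each time.
From UUGWGGWGWGGWGWGGW, 2 further steps: UUGWGGWGWGGWGWGGW → UUGWGGWGWGGWGWGGWGWGGW → (answer).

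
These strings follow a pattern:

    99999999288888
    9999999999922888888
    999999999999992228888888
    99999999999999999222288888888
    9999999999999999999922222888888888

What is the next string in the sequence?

The n-th term is 3n+2 9's then n-1 2's then n+3 8's, where the shown terms are n = 2, 3, 4, 5, 6.
At n = 7 the blocks have lengths 23, 6, 10.

999999999999999999999992222228888888888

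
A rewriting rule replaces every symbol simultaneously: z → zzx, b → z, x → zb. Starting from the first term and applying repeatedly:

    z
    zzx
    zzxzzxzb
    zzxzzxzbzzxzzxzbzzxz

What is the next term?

zzxzzxzbzzxzzxzbzzxzzzxzzxzbzzxzzxzbzzxzzzxzzxzbzzx

Applying the rule to each of the 20 symbols of zzxzzxzbzzxzzxzbzzxz gives the pieces zzx zzx zb zzx zzx zb zzx z zzx zzx zb zzx zzx zb zzx z zzx zzx zb zzx, which concatenate to the answer.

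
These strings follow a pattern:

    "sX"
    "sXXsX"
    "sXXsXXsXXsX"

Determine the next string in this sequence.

Each string is two copies of the previous one joined by 'X'.
Doubling sXXsXXsXXsX with 'X' between the halves:

sXXsXXsXXsXXsXXsXXsXXsX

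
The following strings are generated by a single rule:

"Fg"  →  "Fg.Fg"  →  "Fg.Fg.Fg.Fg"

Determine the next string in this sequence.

Every step duplicates the string with '.' between the halves.
Doubling Fg.Fg.Fg.Fg with '.' between the halves:

Fg.Fg.Fg.Fg.Fg.Fg.Fg.Fg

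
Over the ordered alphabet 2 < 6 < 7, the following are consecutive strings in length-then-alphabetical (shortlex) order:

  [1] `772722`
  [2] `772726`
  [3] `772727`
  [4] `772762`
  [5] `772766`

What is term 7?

Continuing the enumeration 2 steps past 772766: 772766 → 772767 → (answer).

772772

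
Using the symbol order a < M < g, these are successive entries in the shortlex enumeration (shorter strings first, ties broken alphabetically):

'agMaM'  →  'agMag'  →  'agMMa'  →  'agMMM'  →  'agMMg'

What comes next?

Treat agMMg as a base-3 numeral over the given alphabet and add one, carrying through any trailing g's.

agMga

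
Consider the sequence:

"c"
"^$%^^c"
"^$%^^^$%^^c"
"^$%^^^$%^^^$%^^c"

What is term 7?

The strings grow by a fixed prefix ^$%^^ each time.
From ^$%^^^$%^^^$%^^c, 3 further steps: ^$%^^^$%^^^$%^^c → ^$%^^^$%^^^$%^^^$%^^c → ^$%^^^$%^^^$%^^^$%^^^$%^^c → (answer).

^$%^^^$%^^^$%^^^$%^^^$%^^^$%^^c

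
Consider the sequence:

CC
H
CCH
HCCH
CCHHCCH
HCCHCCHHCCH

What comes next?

CCHHCCHHCCHCCHHCCH

From term 3 onward, concatenate the second-to-last term with the last: CC·H = CCH, H·CCH = HCCH, …
Continuing: CCHHCCH · HCCHCCHHCCH gives term 7.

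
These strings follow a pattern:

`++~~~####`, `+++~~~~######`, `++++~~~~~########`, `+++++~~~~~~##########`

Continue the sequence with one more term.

++++++~~~~~~~############

Each string has the form +^{n} ~^{n+1} #^{2n}, where the shown terms are n = 2, 3, 4, 5.
Setting n = 6 gives 6, 7, 12 characters in each block.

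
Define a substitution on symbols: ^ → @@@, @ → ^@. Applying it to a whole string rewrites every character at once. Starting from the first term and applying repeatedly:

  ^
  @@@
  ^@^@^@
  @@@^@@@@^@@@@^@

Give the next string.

Rewriting the 15 symbols of @@@^@@@@^@@@@^@ one by one yields ^@ ^@ ^@ @@@ ^@ ^@ ^@ ^@ @@@ ^@ ^@ ^@ ^@ @@@ ^@; concatenated:

^@^@^@@@@^@^@^@^@@@@^@^@^@^@@@@^@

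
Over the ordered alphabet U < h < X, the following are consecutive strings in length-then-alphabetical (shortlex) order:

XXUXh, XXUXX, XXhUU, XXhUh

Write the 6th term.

XXhhU

Continuing the enumeration 2 steps past XXhUh: XXhUh → XXhUX → (answer).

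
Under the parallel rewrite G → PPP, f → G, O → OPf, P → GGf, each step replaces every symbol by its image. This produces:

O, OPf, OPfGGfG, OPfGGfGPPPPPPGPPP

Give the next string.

φ(OPfGGfGPPPPPPGPPP) expands symbol-by-symbol to OPf GGf G PPP PPP G PPP GGf GGf GGf GGf GGf GGf PPP GGf GGf GGf; joining the 17 pieces gives the next term.

OPfGGfGPPPPPPGPPPGGfGGfGGfGGfGGfGGfPPPGGfGGfGGf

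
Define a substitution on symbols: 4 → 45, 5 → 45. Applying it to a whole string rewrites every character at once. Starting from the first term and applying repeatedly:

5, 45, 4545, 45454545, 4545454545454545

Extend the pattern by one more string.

Applying the rule to each of the 16 symbols of 4545454545454545 gives the pieces 45 45 45 45 45 45 45 45 45 45 45 45 45 45 45 45, which concatenate to the answer.

45454545454545454545454545454545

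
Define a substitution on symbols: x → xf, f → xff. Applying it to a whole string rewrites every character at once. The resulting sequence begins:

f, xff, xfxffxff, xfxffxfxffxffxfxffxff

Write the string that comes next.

xfxffxfxffxffxfxffxfxffxffxfxffxffxfxffxfxffxffxfxffxff

Applying the rule to each of the 21 symbols of xfxffxfxffxffxfxffxff gives the pieces xf xff xf xff xff xf xff xf xff xff xf xff xff xf xff xf xff xff xf xff xff, which concatenate to the answer.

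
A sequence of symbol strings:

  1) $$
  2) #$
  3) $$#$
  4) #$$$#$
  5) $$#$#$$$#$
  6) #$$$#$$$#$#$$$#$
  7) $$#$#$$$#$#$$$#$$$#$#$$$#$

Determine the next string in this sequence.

#$$$#$$$#$#$$$#$$$#$#$$$#$#$$$#$$$#$#$$$#$

This is a Fibonacci-style word recurrence s(k) = s(k−2)·s(k−1): e.g. $$·#$ = $$#$.
Continuing: #$$$#$$$#$#$$$#$ · $$#$#$$$#$#$$$#$$$#$#$$$#$ gives term 8.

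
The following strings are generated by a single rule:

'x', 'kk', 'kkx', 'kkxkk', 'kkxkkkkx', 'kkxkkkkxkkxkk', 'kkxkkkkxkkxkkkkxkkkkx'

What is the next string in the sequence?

This is a Fibonacci-style word recurrence s(k) = s(k−1)·s(k−2): e.g. kk·x = kkx.
Continuing: kkxkkkkxkkxkkkkxkkkkx · kkxkkkkxkkxkk gives term 8.

kkxkkkkxkkxkkkkxkkkkxkkxkkkkxkkxkk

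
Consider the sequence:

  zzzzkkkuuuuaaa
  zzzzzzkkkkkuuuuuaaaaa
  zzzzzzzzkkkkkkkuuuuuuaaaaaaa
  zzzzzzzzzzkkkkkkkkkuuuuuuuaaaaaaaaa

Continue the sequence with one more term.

zzzzzzzzzzzzkkkkkkkkkkkuuuuuuuuaaaaaaaaaaa

Term n consists of 2n z's, followed by 2n-1 k's, followed by n+2 u's, followed by 2n-1 a's, where the shown terms are n = 2, 3, 4, 5.
At n = 6 the blocks have lengths 12, 11, 8, 11.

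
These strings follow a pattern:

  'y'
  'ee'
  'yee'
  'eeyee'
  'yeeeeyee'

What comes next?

eeyeeyeeeeyee

Each term (from the third on) is the two preceding terms concatenated in order: term 3 = y·ee = yee.
Continuing: eeyee · yeeeeyee gives term 6.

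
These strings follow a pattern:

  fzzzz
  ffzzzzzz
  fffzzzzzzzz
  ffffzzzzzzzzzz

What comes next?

Each string has the form f^{n-1} z^{2n}, where the shown terms are n = 2, 3, 4, 5.
For the next term, n = 6, so the run lengths are 5, 12.

fffffzzzzzzzzzzzz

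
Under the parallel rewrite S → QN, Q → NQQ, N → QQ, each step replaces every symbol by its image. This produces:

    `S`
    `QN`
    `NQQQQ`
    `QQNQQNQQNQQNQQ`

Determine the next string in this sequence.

φ(QQNQQNQQNQQNQQ) expands symbol-by-symbol to NQQ NQQ QQ NQQ NQQ QQ NQQ NQQ QQ NQQ NQQ QQ NQQ NQQ; joining the 14 pieces gives the next term.

NQQNQQQQNQQNQQQQNQQNQQQQNQQNQQQQNQQNQQ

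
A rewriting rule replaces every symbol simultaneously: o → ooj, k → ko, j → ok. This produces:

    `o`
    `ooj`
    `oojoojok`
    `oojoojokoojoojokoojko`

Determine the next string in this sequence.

Replace each of the 21 characters of oojoojokoojoojokoojko in place — ooj ooj ok ooj ooj ok ooj ko ooj ooj ok ooj ooj ok ooj ko ooj ooj ok ko ooj — and concatenate.

oojoojokoojoojokoojkooojoojokoojoojokoojkooojoojokkoooj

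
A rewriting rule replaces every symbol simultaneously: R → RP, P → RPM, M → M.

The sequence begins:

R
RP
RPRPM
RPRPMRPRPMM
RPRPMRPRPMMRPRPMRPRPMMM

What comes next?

Rewriting the 23 symbols of RPRPMRPRPMMRPRPMRPRPMMM one by one yields RP RPM RP RPM M RP RPM RP RPM M M RP RPM RP RPM M RP RPM RP RPM M M M; concatenated:

RPRPMRPRPMMRPRPMRPRPMMMRPRPMRPRPMMRPRPMRPRPMMMM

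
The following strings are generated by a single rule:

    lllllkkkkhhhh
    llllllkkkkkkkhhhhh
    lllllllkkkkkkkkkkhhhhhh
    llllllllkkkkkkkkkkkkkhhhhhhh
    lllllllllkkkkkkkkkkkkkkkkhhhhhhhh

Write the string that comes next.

llllllllllkkkkkkkkkkkkkkkkkkkhhhhhhhhh

Each string has the form l^{n+3} k^{3n-2} h^{n+2}, where the shown terms are n = 2, 3, 4, 5, 6.
For the next term, n = 7, so the run lengths are 10, 19, 9.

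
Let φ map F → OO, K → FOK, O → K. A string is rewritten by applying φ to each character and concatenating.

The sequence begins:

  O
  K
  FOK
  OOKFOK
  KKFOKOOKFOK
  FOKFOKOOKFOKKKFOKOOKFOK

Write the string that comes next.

Rewriting the 23 symbols of FOKFOKOOKFOKKKFOKOOKFOK one by one yields OO K FOK OO K FOK K K FOK OO K FOK FOK FOK OO K FOK K K FOK OO K FOK; concatenated:

OOKFOKOOKFOKKKFOKOOKFOKFOKFOKOOKFOKKKFOKOOKFOK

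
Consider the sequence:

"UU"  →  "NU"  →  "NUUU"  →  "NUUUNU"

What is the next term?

NUUUNUNUUU

Each term (from the third on) is the previous term followed by the one before it: term 3 = NU·UU = NUUU.
So term 5 is NUUUNU·NUUU.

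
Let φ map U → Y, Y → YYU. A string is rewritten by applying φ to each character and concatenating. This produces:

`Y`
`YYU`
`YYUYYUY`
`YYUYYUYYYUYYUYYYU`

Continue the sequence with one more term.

Rewriting the 17 symbols of YYUYYUYYYUYYUYYYU one by one yields YYU YYU Y YYU YYU Y YYU YYU YYU Y YYU YYU Y YYU YYU YYU Y; concatenated:

YYUYYUYYYUYYUYYYUYYUYYUYYYUYYUYYYUYYUYYUY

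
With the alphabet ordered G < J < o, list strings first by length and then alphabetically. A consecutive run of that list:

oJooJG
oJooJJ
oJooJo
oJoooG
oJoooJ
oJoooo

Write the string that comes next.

The successor of oJoooo increments the rightmost position that isn't already o and resets every position after it to G.

ooGGGG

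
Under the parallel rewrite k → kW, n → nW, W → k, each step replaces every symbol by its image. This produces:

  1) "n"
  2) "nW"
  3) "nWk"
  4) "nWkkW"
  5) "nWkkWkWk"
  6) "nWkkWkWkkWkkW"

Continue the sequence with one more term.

φ(nWkkWkWkkWkkW) expands symbol-by-symbol to nW k kW kW k kW k kW kW k kW kW k; joining the 13 pieces gives the next term.

nWkkWkWkkWkkWkWkkWkWk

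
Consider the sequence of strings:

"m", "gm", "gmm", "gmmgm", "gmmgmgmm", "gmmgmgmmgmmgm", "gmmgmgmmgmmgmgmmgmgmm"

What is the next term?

gmmgmgmmgmmgmgmmgmgmmgmmgmgmmgmmgm

This is a Fibonacci-style word recurrence s(k) = s(k−1)·s(k−2): e.g. gm·m = gmm.
Continuing: gmmgmgmmgmmgmgmmgmgmm · gmmgmgmmgmmgm gives term 8.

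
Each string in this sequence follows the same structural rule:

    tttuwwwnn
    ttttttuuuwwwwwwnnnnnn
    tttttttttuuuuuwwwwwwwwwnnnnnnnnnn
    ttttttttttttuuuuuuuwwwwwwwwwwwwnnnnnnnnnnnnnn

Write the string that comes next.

Term n consists of 3n t's, followed by 2n-1 u's, followed by 3n w's, followed by 4n-2 n's (n = 1, 2, …).
Setting n = 5 gives 15, 9, 15, 18 characters in each block.

tttttttttttttttuuuuuuuuuwwwwwwwwwwwwwwwnnnnnnnnnnnnnnnnnn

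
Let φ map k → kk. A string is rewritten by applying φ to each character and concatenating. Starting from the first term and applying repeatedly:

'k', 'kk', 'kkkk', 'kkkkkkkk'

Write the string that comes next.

Rewriting each symbol of kkkkkkkk: k→kk, k→kk, k→kk, k→kk, k→kk, k→kk, k→kk, k→kk, which concatenates to kk kk kk kk kk kk kk kk.

kkkkkkkkkkkkkkkk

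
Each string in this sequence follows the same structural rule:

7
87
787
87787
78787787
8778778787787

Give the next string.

From term 3 onward, concatenate the second-to-last term with the last: 7·87 = 787, 87·787 = 87787, …
Continuing: 78787787 · 8778778787787 gives term 7.

787877878778778787787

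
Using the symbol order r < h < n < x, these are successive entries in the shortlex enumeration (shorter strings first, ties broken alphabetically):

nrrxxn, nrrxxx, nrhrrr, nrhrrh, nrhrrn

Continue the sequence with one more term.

Treat nrhrrn as a base-4 numeral over the given alphabet and add one, carrying through any trailing x's.

nrhrrx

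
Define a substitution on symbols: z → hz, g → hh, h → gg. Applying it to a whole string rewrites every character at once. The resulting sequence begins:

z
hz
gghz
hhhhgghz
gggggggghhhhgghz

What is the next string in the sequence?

hhhhhhhhhhhhhhhhgggggggghhhhgghz

φ(gggggggghhhhgghz) expands symbol-by-symbol to hh hh hh hh hh hh hh hh gg gg gg gg hh hh gg hz; joining the 16 pieces gives the next term.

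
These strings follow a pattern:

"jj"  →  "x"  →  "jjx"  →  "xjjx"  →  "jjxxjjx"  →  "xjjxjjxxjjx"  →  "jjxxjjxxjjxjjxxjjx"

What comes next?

xjjxjjxxjjxjjxxjjxxjjxjjxxjjx

Each term (from the third on) is the two preceding terms concatenated in order: term 3 = jj·x = jjx.
The next term joins xjjxjjxxjjx and jjxxjjxxjjxjjxxjjx.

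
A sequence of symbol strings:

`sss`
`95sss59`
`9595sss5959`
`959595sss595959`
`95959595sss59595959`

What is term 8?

95959595959595sss59595959595959

Every step adds 95 to the front and 59 to the end of the previous string.
From 95959595sss59595959, 3 further steps: 95959595sss59595959 → 9595959595sss5959595959 → 959595959595sss595959595959 → (answer).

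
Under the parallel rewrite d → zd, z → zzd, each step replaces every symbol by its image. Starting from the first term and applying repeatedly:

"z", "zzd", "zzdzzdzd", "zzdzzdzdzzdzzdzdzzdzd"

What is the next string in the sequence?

φ(zzdzzdzdzzdzzdzdzzdzd) expands symbol-by-symbol to zzd zzd zd zzd zzd zd zzd zd zzd zzd zd zzd zzd zd zzd zd zzd zzd zd zzd zd; joining the 21 pieces gives the next term.

zzdzzdzdzzdzzdzdzzdzdzzdzzdzdzzdzzdzdzzdzdzzdzzdzdzzdzd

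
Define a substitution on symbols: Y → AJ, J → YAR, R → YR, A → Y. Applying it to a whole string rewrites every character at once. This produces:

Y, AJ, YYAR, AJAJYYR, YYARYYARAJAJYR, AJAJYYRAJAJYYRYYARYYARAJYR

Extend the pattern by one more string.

Rewriting the 26 symbols of AJAJYYRAJAJYYRYYARYYARAJYR one by one yields Y YAR Y YAR AJ AJ YR Y YAR Y YAR AJ AJ YR AJ AJ Y YR AJ AJ Y YR Y YAR AJ YR; concatenated:

YYARYYARAJAJYRYYARYYARAJAJYRAJAJYYRAJAJYYRYYARAJYR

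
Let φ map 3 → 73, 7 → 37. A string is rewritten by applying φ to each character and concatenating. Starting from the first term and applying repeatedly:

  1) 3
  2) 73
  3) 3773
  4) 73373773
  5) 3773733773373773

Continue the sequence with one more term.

Rewriting the 16 symbols of 3773733773373773 one by one yields 73 37 37 73 37 73 73 37 37 73 73 37 73 37 37 73; concatenated:

73373773377373373773733773373773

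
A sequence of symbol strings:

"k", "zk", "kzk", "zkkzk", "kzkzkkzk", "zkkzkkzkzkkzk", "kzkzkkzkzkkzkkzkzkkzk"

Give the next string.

zkkzkkzkzkkzkkzkzkkzkzkkzkkzkzkkzk

Each term (from the third on) is the two preceding terms concatenated in order: term 3 = k·zk = kzk.
Continuing: zkkzkkzkzkkzk · kzkzkkzkzkkzkkzkzkkzk gives term 8.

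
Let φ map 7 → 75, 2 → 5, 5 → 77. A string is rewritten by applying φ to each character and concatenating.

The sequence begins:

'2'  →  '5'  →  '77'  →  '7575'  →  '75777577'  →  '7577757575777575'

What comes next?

75777575757775777577757575777577

Applying the rule to each of the 16 symbols of 7577757575777575 gives the pieces 75 77 75 75 75 77 75 77 75 77 75 75 75 77 75 77, which concatenate to the answer.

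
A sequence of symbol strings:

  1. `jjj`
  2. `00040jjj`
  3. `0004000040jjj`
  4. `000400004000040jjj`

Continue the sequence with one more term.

Each term is the previous one with 00040 prepended.
Applying this once more to 000400004000040jjj:

00040000400004000040jjj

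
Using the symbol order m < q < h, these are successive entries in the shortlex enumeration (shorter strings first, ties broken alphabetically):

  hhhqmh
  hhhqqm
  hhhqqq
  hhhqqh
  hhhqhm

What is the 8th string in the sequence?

hhhhmm

Continuing the enumeration 3 steps past hhhqhm: hhhqhm → hhhqhq → hhhqhh → (answer).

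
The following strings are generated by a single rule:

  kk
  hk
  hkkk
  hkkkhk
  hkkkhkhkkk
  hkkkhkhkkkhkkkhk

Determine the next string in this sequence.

From term 3 onward, concatenate the last term with the second-to-last: hk·kk = hkkk, hkkk·hk = hkkkhk, …
Continuing: hkkkhkhkkkhkkkhk · hkkkhkhkkk gives term 7.

hkkkhkhkkkhkkkhkhkkkhkhkkk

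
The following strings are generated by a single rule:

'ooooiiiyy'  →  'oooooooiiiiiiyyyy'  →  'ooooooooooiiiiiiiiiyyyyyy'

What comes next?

oooooooooooooiiiiiiiiiiiiyyyyyyyy

Each string has the form o^{3n+1} i^{3n} y^{2n} (n = 1, 2, …).
For the next term, n = 4, so the run lengths are 13, 12, 8.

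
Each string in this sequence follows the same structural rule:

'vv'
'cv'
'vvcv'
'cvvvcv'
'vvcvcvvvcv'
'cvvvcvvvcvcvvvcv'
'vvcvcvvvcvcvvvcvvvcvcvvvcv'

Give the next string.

This is a Fibonacci-style word recurrence s(k) = s(k−2)·s(k−1): e.g. vv·cv = vvcv.
The next term joins cvvvcvvvcvcvvvcv and vvcvcvvvcvcvvvcvvvcvcvvvcv.

cvvvcvvvcvcvvvcvvvcvcvvvcvcvvvcvvvcvcvvvcv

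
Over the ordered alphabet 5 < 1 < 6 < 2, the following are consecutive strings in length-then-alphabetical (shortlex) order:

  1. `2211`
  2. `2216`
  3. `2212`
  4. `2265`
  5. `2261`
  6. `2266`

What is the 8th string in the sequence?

2225

Continuing the enumeration 2 steps past 2266: 2266 → 2262 → (answer).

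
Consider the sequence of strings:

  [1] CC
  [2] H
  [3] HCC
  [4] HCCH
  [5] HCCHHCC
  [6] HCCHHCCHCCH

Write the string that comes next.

HCCHHCCHCCHHCCHHCC

Each term (from the third on) is the previous term followed by the one before it: term 3 = H·CC = HCC.
The next term joins HCCHHCCHCCH and HCCHHCC.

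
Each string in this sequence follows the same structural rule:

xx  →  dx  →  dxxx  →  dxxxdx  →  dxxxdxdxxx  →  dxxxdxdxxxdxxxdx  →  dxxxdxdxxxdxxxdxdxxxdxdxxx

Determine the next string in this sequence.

Each term (from the third on) is the previous term followed by the one before it: term 3 = dx·xx = dxxx.
The next term joins dxxxdxdxxxdxxxdxdxxxdxdxxx and dxxxdxdxxxdxxxdx.

dxxxdxdxxxdxxxdxdxxxdxdxxxdxxxdxdxxxdxxxdx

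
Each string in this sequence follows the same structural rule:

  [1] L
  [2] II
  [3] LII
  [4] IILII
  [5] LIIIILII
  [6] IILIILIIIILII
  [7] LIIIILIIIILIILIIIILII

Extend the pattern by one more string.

IILIILIIIILIILIIIILIIIILIILIIIILII

This is a Fibonacci-style word recurrence s(k) = s(k−2)·s(k−1): e.g. L·II = LII.
Continuing: IILIILIIIILII · LIIIILIIIILIILIIIILII gives term 8.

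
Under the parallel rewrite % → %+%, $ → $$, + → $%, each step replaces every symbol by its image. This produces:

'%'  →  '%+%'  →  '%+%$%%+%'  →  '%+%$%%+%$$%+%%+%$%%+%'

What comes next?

%+%$%%+%$$%+%%+%$%%+%$$$$%+%$%%+%%+%$%%+%$$%+%%+%$%%+%

φ(%+%$%%+%$$%+%%+%$%%+%) expands symbol-by-symbol to %+% $% %+% $$ %+% %+% $% %+% $$ $$ %+% $% %+% %+% $% %+% $$ %+% %+% $% %+%; joining the 21 pieces gives the next term.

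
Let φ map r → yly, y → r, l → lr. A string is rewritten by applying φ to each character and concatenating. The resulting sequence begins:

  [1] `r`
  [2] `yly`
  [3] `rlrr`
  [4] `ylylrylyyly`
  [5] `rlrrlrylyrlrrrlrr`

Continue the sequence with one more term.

Replace each of the 17 characters of rlrrlrylyrlrrrlrr in place — yly lr yly yly lr yly r lr r yly lr yly yly yly lr yly yly — and concatenate.

ylylrylyylylrylyrlrrylylrylyylyylylrylyyly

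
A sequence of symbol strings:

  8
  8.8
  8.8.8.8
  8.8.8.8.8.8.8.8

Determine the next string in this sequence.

s(k+1) = s(k)·.·s(k) — each term doubles the last with '.' between the halves.
Doubling 8.8.8.8.8.8.8.8 with '.' between the halves:

8.8.8.8.8.8.8.8.8.8.8.8.8.8.8.8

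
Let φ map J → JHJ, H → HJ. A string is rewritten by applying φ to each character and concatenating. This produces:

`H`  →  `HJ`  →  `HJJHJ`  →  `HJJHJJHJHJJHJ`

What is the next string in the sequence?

Rewriting the 13 symbols of HJJHJJHJHJJHJ one by one yields HJ JHJ JHJ HJ JHJ JHJ HJ JHJ HJ JHJ JHJ HJ JHJ; concatenated:

HJJHJJHJHJJHJJHJHJJHJHJJHJJHJHJJHJ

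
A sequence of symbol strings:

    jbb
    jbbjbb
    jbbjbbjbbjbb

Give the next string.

Each string is two copies of the previous one concatenated.
So the next term is two copies of jbbjbbjbbjbb.

jbbjbbjbbjbbjbbjbbjbbjbb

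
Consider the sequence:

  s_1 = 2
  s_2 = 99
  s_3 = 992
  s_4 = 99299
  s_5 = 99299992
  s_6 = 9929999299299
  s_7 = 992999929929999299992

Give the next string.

9929999299299992999929929999299299

Each term (from the third on) is the previous term followed by the one before it: term 3 = 99·2 = 992.
The next term joins 992999929929999299992 and 9929999299299.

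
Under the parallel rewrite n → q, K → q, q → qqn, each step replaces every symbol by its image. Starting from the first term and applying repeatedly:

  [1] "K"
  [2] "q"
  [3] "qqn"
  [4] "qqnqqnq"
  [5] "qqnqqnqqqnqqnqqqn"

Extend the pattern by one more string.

Applying the rule to each of the 17 symbols of qqnqqnqqqnqqnqqqn gives the pieces qqn qqn q qqn qqn q qqn qqn qqn q qqn qqn q qqn qqn qqn q, which concatenate to the answer.

qqnqqnqqqnqqnqqqnqqnqqnqqqnqqnqqqnqqnqqnq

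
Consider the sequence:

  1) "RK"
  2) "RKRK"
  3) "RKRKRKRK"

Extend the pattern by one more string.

s(k+1) = s(k)·s(k) — each term doubles the last.
Doubling RKRKRKRK:

RKRKRKRKRKRKRKRK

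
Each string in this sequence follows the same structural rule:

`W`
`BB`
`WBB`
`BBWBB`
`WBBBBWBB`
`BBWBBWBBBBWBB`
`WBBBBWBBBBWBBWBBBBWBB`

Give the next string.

BBWBBWBBBBWBBWBBBBWBBBBWBBWBBBBWBB

This is a Fibonacci-style word recurrence s(k) = s(k−2)·s(k−1): e.g. W·BB = WBB.
Continuing: BBWBBWBBBBWBB · WBBBBWBBBBWBBWBBBBWBB gives term 8.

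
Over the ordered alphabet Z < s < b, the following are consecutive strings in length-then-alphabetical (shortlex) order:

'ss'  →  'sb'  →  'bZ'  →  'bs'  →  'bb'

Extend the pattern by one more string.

ZZZ

bb is the last string of length 2, so the next is the first of length 3: Z repeated 3 times.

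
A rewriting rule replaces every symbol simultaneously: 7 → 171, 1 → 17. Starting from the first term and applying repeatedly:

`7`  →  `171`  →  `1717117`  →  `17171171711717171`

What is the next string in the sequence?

Rewriting the 17 symbols of 17171171711717171 one by one yields 17 171 17 171 17 17 171 17 171 17 17 171 17 171 17 171 17; concatenated:

17171171711717171171711717171171711717117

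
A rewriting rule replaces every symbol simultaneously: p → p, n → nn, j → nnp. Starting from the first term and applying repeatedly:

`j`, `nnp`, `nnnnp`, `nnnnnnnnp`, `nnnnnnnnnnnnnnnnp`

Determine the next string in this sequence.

nnnnnnnnnnnnnnnnnnnnnnnnnnnnnnnnp

Applying the rule to each of the 17 symbols of nnnnnnnnnnnnnnnnp gives the pieces nn nn nn nn nn nn nn nn nn nn nn nn nn nn nn nn p, which concatenate to the answer.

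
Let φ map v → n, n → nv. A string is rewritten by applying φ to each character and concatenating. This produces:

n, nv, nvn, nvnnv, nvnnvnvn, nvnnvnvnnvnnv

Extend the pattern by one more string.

nvnnvnvnnvnnvnvnnvnvn

φ(nvnnvnvnnvnnv) expands symbol-by-symbol to nv n nv nv n nv n nv nv n nv nv n; joining the 13 pieces gives the next term.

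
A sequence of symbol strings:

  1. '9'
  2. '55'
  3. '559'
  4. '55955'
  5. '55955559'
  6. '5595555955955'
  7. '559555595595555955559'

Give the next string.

From term 3 onward, concatenate the last term with the second-to-last: 55·9 = 559, 559·55 = 55955, …
Continuing: 559555595595555955559 · 5595555955955 gives term 8.

5595555955955559555595595555955955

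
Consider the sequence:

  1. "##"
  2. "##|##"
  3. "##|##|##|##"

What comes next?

s(k+1) = s(k)·|·s(k) — each term doubles the last with '|' between the halves.
One more doubling of ##|##|##|## gives the answer.

##|##|##|##|##|##|##|##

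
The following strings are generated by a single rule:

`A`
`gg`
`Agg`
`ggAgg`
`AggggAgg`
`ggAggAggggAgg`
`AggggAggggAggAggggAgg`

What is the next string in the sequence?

ggAggAggggAggAggggAggggAggAggggAgg

From term 3 onward, concatenate the second-to-last term with the last: A·gg = Agg, gg·Agg = ggAgg, …
So term 8 is ggAggAggggAgg·AggggAggggAggAggggAgg.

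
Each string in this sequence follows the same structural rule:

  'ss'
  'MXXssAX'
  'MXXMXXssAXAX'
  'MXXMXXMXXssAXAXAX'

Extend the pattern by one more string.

Each term wraps the previous one in MXX on the left and AX on the right.
Applying this once more to MXXMXXMXXssAXAXAX:

MXXMXXMXXMXXssAXAXAXAX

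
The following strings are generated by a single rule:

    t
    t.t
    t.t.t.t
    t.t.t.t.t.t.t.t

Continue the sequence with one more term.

s(k+1) = s(k)·.·s(k) — each term doubles the last with '.' between the halves.
So the next term is two copies of t.t.t.t.t.t.t.t with '.' between the halves.

t.t.t.t.t.t.t.t.t.t.t.t.t.t.t.t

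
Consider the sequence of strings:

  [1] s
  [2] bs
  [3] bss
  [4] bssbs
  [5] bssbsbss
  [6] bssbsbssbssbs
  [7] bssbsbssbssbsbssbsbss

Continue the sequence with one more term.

This is a Fibonacci-style word recurrence s(k) = s(k−1)·s(k−2): e.g. bs·s = bss.
So term 8 is bssbsbssbssbsbssbsbss·bssbsbssbssbs.

bssbsbssbssbsbssbsbssbssbsbssbssbs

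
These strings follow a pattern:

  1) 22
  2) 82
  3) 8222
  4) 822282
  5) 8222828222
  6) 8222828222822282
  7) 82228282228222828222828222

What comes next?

This is a Fibonacci-style word recurrence s(k) = s(k−1)·s(k−2): e.g. 82·22 = 8222.
So term 8 is 82228282228222828222828222·8222828222822282.

822282822282228282228282228222828222822282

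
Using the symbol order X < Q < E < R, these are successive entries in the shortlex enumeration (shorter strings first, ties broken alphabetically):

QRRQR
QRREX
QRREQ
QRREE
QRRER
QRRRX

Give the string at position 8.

Continuing the enumeration 2 steps past QRRRX: QRRRX → QRRRQ → (answer).

QRRRE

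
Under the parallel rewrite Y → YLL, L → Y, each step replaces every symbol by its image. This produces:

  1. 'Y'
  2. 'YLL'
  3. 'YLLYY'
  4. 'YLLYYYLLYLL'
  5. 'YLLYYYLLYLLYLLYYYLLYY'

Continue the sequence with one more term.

Replace each of the 21 characters of YLLYYYLLYLLYLLYYYLLYY in place — YLL Y Y YLL YLL YLL Y Y YLL Y Y YLL Y Y YLL YLL YLL Y Y YLL YLL — and concatenate.

YLLYYYLLYLLYLLYYYLLYYYLLYYYLLYLLYLLYYYLLYLL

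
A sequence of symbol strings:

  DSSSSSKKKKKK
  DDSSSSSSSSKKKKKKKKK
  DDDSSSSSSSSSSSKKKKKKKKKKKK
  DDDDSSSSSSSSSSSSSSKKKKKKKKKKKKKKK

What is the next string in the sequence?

DDDDDSSSSSSSSSSSSSSSSSKKKKKKKKKKKKKKKKKK

Reading off run lengths: D runs 1, 2, 3, 4; S runs 5, 8, 11, 14; K runs 6, 9, 12, 15 — each is linear in n (n = 1, 2, …).
Setting n = 5 gives 5, 17, 18 characters in each block.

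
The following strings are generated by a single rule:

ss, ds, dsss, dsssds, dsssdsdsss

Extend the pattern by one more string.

dsssdsdsssdsssds

Each term (from the third on) is the previous term followed by the one before it: term 3 = ds·ss = dsss.
Continuing: dsssdsdsss · dsssds gives term 6.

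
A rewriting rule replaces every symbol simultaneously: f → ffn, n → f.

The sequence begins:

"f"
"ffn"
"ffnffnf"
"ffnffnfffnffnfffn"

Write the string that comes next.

Rewriting the 17 symbols of ffnffnfffnffnfffn one by one yields ffn ffn f ffn ffn f ffn ffn ffn f ffn ffn f ffn ffn ffn f; concatenated:

ffnffnfffnffnfffnffnffnfffnffnfffnffnffnf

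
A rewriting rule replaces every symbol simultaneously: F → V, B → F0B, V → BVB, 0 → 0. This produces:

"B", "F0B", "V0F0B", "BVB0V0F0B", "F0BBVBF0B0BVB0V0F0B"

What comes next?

Rewriting the 19 symbols of F0BBVBF0B0BVB0V0F0B one by one yields V 0 F0B F0B BVB F0B V 0 F0B 0 F0B BVB F0B 0 BVB 0 V 0 F0B; concatenated:

V0F0BF0BBVBF0BV0F0B0F0BBVBF0B0BVB0V0F0B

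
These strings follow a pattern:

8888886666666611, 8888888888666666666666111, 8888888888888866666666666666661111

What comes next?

8888888888888888886666666666666666666611111

Each string has the form 8^{4n-2} 6^{4n} 1^{n}, where the shown terms are n = 2, 3, 4.
Setting n = 5 gives 18, 20, 5 characters in each block.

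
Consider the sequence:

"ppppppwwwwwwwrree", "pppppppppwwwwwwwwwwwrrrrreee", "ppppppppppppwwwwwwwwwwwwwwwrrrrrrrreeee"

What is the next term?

Reading off run lengths: p runs 6, 9, 12; w runs 7, 11, 15; r runs 2, 5, 8; e runs 2, 3, 4 — each is linear in n (n = 1, 2, …).
For the next term, n = 4, so the run lengths are 15, 19, 11, 5.

pppppppppppppppwwwwwwwwwwwwwwwwwwwrrrrrrrrrrreeeee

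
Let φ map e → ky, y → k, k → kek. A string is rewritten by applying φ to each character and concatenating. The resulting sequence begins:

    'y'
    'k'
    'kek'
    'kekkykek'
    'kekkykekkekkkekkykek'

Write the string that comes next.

kekkykekkekkkekkykekkekkykekkekkekkykekkekkkekkykek

Replace each of the 20 characters of kekkykekkekkkekkykek in place — kek ky kek kek k kek ky kek kek ky kek kek kek ky kek kek k kek ky kek — and concatenate.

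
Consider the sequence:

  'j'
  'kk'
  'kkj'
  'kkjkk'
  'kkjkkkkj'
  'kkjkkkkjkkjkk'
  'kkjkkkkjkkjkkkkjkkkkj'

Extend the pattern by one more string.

kkjkkkkjkkjkkkkjkkkkjkkjkkkkjkkjkk

Each term (from the third on) is the previous term followed by the one before it: term 3 = kk·j = kkj.
The next term joins kkjkkkkjkkjkkkkjkkkkj and kkjkkkkjkkjkk.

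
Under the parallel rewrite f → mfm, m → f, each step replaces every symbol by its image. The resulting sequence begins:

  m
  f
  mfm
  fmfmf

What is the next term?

mfmfmfmfmfm

Expanding fmfmf: f→mfm, m→f, f→mfm, m→f, f→mfm. Concatenated: mfm f mfm f mfm.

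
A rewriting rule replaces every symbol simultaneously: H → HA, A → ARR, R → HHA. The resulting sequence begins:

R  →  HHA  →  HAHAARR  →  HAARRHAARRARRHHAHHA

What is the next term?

HAARRARRHHAHHAHAARRARRHHAHHAARRHHAHHAHAHAARRHAHAARR

Replace each of the 19 characters of HAARRHAARRARRHHAHHA in place — HA ARR ARR HHA HHA HA ARR ARR HHA HHA ARR HHA HHA HA HA ARR HA HA ARR — and concatenate.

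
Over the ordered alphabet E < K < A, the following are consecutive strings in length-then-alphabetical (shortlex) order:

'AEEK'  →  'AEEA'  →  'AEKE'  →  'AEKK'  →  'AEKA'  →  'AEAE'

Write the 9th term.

AKEE

Advancing 3 positions from AEAE through AEAE → AEAK → AEAA reaches term 9.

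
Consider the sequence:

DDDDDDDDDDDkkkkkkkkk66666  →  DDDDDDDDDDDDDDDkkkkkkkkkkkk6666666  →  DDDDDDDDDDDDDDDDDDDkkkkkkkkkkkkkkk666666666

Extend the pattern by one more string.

Reading off run lengths: D runs 11, 15, 19; k runs 9, 12, 15; 6 runs 5, 7, 9 — each is linear in n, where the shown terms are n = 2, 3, 4.
Setting n = 5 gives 23, 18, 11 characters in each block.

DDDDDDDDDDDDDDDDDDDDDDDkkkkkkkkkkkkkkkkkk66666666666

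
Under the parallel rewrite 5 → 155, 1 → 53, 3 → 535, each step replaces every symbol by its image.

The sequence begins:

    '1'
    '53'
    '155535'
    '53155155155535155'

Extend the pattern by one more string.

φ(53155155155535155) expands symbol-by-symbol to 155 535 53 155 155 53 155 155 53 155 155 155 535 155 53 155 155; joining the 17 pieces gives the next term.

15553553155155531551555315515515553515553155155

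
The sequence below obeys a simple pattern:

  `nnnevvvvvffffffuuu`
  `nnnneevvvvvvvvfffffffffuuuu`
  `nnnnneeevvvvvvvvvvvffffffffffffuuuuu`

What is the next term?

nnnnnneeeevvvvvvvvvvvvvvfffffffffffffffuuuuuu

Each string has the form n^{n+2} e^{n} v^{3n+2} f^{3n+3} u^{n+2} (n = 1, 2, …).
At n = 4 the blocks have lengths 6, 4, 14, 15, 6.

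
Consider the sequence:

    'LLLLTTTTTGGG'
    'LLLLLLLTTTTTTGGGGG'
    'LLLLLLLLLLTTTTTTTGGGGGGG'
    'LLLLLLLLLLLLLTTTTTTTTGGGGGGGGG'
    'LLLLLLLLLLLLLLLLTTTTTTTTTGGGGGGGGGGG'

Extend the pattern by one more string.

LLLLLLLLLLLLLLLLLLLTTTTTTTTTTGGGGGGGGGGGGG

Term n consists of 3n-2 L's, followed by n+3 T's, followed by 2n-1 G's, where the shown terms are n = 2, 3, 4, 5, 6.
Setting n = 7 gives 19, 10, 13 characters in each block.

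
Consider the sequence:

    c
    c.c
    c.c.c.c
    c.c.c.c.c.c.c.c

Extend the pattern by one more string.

Each string is two copies of the previous one joined by '.'.
One more doubling of c.c.c.c.c.c.c.c gives the answer.

c.c.c.c.c.c.c.c.c.c.c.c.c.c.c.c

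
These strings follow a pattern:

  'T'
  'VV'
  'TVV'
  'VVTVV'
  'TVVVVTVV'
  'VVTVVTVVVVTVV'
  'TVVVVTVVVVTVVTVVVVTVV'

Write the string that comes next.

VVTVVTVVVVTVVTVVVVTVVVVTVVTVVVVTVV

This is a Fibonacci-style word recurrence s(k) = s(k−2)·s(k−1): e.g. T·VV = TVV.
So term 8 is VVTVVTVVVVTVV·TVVVVTVVVVTVVTVVVVTVV.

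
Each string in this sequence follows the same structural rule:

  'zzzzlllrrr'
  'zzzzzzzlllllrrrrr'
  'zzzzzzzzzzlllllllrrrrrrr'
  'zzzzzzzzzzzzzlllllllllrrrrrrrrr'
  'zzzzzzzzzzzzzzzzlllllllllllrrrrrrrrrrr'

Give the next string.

zzzzzzzzzzzzzzzzzzzlllllllllllllrrrrrrrrrrrrr

Reading off run lengths: z runs 4, 7, 10, 13, 16; l runs 3, 5, 7, 9, 11; r runs 3, 5, 7, 9, 11 — each is linear in n (n = 1, 2, …).
For the next term, n = 6, so the run lengths are 19, 13, 13.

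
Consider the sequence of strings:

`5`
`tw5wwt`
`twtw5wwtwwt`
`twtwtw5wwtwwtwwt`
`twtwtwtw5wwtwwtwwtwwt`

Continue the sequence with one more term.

Every step adds tw to the front and wwt to the end of the previous string.
Applying this once more to twtwtwtw5wwtwwtwwtwwt:

twtwtwtwtw5wwtwwtwwtwwtwwt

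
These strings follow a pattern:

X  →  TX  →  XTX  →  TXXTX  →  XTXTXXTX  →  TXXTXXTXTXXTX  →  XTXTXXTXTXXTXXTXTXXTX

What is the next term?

This is a Fibonacci-style word recurrence s(k) = s(k−2)·s(k−1): e.g. X·TX = XTX.
The next term joins TXXTXXTXTXXTX and XTXTXXTXTXXTXXTXTXXTX.

TXXTXXTXTXXTXXTXTXXTXTXXTXXTXTXXTX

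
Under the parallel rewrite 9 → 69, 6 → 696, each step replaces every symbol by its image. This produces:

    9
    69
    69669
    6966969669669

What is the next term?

Applying the rule to each of the 13 symbols of 6966969669669 gives the pieces 696 69 696 696 69 696 69 696 696 69 696 696 69, which concatenate to the answer.

6966969669669696696966966969669669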